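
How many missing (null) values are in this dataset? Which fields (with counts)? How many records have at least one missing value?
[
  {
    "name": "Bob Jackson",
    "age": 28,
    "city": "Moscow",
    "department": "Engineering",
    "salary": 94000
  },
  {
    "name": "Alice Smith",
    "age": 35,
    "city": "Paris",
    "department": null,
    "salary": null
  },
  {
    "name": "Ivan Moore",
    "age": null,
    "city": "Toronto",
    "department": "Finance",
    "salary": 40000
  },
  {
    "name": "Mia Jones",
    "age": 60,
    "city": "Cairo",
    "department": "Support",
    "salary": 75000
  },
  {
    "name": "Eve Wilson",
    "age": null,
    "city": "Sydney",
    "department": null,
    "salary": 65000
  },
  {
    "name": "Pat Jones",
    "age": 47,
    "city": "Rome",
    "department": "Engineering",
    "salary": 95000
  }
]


Checking for missing (null) values in 6 records:

  Bob Jackson: complete
  Alice Smith: department, salary
  Ivan Moore: age
  Mia Jones: complete
  Eve Wilson: age, department
  Pat Jones: complete

Per field:
  name: 0 missing
  age: 2 missing
  city: 0 missing
  department: 2 missing
  salary: 1 missing

Total missing values: 5
Records with any missing: 3

5 missing values (age: 2, department: 2, salary: 1); 3 incomplete records


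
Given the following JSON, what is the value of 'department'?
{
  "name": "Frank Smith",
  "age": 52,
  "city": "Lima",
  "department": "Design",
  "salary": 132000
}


Looking up field 'department'
Value: Design

Design


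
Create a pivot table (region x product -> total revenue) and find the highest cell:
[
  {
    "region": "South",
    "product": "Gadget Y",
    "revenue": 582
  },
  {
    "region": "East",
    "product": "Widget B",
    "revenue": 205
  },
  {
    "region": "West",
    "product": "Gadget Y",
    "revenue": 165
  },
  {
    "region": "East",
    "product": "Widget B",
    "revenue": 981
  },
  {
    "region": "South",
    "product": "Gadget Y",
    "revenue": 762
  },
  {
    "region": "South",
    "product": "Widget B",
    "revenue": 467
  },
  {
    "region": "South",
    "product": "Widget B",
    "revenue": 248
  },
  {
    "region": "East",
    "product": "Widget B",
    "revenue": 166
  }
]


Pivot: region (rows) x product (columns) -> total revenue

     Gadget Y      Widget B    
East             0          1352  
South         1344           715  
West           165             0  

Highest: East / Widget B = $1352

East / Widget B = $1352


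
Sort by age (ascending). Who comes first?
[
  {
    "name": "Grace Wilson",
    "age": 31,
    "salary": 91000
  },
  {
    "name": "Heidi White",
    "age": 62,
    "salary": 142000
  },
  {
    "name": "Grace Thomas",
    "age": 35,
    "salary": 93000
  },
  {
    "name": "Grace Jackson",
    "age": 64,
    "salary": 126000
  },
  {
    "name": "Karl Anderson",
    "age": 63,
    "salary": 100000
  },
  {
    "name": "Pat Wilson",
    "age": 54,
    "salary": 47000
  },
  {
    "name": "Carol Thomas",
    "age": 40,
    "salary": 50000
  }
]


Sort by: age (ascending)

Sorted order:
  1. Grace Wilson (age = 31)
  2. Grace Thomas (age = 35)
  3. Carol Thomas (age = 40)
  4. Pat Wilson (age = 54)
  5. Heidi White (age = 62)
  6. Karl Anderson (age = 63)
  7. Grace Jackson (age = 64)

First: Grace Wilson

Grace Wilson


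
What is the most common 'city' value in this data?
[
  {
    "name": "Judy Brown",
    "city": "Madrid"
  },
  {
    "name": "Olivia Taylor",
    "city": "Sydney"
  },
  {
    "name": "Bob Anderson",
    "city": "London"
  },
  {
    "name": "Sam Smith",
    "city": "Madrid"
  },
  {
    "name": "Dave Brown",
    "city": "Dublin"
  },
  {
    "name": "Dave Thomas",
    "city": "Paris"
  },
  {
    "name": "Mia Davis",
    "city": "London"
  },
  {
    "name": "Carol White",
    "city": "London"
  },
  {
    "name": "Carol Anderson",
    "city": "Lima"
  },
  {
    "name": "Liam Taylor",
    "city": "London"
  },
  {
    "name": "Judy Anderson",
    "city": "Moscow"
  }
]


Counting 'city' values across 11 records:

  London: 4 ####
  Madrid: 2 ##
  Sydney: 1 #
  Dublin: 1 #
  Paris: 1 #
  Lima: 1 #
  Moscow: 1 #

Most common: London (4 times)

London (4 times)


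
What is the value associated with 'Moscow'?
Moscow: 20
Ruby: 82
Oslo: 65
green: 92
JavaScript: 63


Looking up key 'Moscow'
Value: 20

20


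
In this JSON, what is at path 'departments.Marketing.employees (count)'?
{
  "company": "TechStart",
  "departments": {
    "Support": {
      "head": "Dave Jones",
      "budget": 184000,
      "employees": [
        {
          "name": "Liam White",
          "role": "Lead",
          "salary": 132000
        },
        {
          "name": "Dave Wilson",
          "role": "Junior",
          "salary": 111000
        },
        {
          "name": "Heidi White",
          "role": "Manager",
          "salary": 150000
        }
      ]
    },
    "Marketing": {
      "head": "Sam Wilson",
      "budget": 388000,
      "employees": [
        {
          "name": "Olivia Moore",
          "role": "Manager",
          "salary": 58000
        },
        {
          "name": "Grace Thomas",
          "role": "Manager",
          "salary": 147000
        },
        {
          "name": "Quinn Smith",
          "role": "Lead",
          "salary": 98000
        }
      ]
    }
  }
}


Path: departments.Marketing.employees (count)

Navigate:
  -> departments
  -> Marketing
  -> employees (array, length 3)

3


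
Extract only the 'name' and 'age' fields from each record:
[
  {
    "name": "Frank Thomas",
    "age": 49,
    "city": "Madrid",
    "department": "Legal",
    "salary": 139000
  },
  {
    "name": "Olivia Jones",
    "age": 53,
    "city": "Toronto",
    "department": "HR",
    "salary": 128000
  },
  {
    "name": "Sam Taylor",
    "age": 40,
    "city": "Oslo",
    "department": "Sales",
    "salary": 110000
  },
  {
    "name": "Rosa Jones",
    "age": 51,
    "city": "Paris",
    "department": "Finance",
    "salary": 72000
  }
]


Original: 4 records with fields: name, age, city, department, salary
Keep: ['name', 'age']
Drop: ['city', 'department', 'salary']
Result: 4 records, 2 fields each

[
  {
    "name": "Frank Thomas",
    "age": 49
  },
  {
    "name": "Olivia Jones",
    "age": 53
  },
  {
    "name": "Sam Taylor",
    "age": 40
  },
  {
    "name": "Rosa Jones",
    "age": 51
  }
]


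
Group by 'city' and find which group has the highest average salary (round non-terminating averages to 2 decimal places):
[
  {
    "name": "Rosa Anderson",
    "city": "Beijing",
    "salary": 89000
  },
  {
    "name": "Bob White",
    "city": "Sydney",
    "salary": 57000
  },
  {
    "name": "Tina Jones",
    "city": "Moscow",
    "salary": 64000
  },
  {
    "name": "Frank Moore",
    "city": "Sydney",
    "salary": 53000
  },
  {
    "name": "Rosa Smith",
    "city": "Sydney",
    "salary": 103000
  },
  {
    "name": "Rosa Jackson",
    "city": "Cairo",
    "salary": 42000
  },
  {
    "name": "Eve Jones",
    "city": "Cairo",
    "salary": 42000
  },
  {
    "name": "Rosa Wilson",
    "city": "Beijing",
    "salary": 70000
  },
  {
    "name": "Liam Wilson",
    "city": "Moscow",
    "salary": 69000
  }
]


Group by: city

Groups:
  Beijing: 2 people, avg salary = 159000/2 = $79500
  Cairo: 2 people, avg salary = 84000/2 = $42000
  Moscow: 2 people, avg salary = 133000/2 = $66500
  Sydney: 3 people, avg salary = 213000/3 = $71000

Highest average salary: Beijing ($79500)

Beijing ($79500)


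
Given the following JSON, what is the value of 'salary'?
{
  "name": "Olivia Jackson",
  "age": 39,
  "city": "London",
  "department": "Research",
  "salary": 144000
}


Looking up field 'salary'
Value: 144000

144000


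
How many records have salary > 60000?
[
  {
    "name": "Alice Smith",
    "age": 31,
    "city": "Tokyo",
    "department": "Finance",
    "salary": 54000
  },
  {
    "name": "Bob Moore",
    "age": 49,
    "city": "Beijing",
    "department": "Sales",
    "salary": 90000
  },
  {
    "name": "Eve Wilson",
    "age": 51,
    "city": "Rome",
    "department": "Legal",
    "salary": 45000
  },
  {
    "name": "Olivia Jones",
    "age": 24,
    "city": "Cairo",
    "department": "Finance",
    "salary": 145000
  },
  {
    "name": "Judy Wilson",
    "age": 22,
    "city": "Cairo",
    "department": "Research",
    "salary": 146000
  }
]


Data: 5 records
Condition: salary > 60000

Checking each record:
  Alice Smith: 54000
  Bob Moore: 90000 MATCH
  Eve Wilson: 45000
  Olivia Jones: 145000 MATCH
  Judy Wilson: 146000 MATCH

Count: 3

3


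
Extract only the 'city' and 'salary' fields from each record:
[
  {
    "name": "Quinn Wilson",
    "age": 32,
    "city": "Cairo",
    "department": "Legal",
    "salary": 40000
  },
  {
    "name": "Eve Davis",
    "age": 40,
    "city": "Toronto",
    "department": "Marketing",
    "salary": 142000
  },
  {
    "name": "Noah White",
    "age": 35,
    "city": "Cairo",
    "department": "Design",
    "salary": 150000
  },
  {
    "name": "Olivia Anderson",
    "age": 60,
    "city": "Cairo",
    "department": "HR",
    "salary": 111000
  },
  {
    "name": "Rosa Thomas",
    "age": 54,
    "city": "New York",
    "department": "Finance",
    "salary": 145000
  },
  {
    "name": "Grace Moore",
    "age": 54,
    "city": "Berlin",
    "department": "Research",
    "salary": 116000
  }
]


Original: 6 records with fields: name, age, city, department, salary
Keep: ['city', 'salary']
Drop: ['name', 'age', 'department']
Result: 6 records, 2 fields each

[
  {
    "city": "Cairo",
    "salary": 40000
  },
  {
    "city": "Toronto",
    "salary": 142000
  },
  {
    "city": "Cairo",
    "salary": 150000
  },
  {
    "city": "Cairo",
    "salary": 111000
  },
  {
    "city": "New York",
    "salary": 145000
  },
  {
    "city": "Berlin",
    "salary": 116000
  }
]


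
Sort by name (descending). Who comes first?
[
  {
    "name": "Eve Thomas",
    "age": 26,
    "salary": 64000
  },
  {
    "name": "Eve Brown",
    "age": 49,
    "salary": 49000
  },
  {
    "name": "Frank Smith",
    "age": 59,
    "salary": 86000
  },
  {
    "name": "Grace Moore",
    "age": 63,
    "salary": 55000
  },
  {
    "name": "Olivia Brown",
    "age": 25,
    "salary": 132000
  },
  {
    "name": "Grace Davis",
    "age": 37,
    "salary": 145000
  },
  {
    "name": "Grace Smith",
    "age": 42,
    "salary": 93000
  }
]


Sort by: name (descending)

Sorted order:
  1. Olivia Brown (name = Olivia Brown)
  2. Grace Smith (name = Grace Smith)
  3. Grace Moore (name = Grace Moore)
  4. Grace Davis (name = Grace Davis)
  5. Frank Smith (name = Frank Smith)
  6. Eve Thomas (name = Eve Thomas)
  7. Eve Brown (name = Eve Brown)

First: Olivia Brown

Olivia Brown


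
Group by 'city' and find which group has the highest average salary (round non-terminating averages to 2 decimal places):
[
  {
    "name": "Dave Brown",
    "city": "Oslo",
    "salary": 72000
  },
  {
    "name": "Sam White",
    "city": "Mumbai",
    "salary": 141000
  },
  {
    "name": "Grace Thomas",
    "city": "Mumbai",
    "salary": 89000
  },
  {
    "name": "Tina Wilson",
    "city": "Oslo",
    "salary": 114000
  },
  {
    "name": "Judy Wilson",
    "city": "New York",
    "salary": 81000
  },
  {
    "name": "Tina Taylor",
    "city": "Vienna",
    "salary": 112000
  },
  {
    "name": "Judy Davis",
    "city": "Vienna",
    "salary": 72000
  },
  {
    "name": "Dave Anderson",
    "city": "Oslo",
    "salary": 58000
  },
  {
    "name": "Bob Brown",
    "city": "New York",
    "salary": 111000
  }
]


Group by: city

Groups:
  Mumbai: 2 people, avg salary = 230000/2 = $115000
  New York: 2 people, avg salary = 192000/2 = $96000
  Oslo: 3 people, avg salary = 244000/3 ≈ $81333.33
  Vienna: 2 people, avg salary = 184000/2 = $92000

Highest average salary: Mumbai ($115000)

Mumbai ($115000)


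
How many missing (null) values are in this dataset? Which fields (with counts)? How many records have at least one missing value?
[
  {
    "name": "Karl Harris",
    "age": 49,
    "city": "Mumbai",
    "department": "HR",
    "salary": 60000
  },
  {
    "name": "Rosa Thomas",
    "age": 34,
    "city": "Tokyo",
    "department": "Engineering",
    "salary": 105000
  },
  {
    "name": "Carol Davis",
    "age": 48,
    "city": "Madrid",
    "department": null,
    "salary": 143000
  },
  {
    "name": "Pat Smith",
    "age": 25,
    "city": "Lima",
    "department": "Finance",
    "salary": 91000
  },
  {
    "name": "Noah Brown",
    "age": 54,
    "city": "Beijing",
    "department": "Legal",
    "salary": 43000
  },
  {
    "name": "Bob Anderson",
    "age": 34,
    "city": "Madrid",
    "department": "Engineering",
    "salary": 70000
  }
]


Checking for missing (null) values in 6 records:

  Karl Harris: complete
  Rosa Thomas: complete
  Carol Davis: department
  Pat Smith: complete
  Noah Brown: complete
  Bob Anderson: complete

Per field:
  name: 0 missing
  age: 0 missing
  city: 0 missing
  department: 1 missing
  salary: 0 missing

Total missing values: 1
Records with any missing: 1

1 missing values (department: 1); 1 incomplete records


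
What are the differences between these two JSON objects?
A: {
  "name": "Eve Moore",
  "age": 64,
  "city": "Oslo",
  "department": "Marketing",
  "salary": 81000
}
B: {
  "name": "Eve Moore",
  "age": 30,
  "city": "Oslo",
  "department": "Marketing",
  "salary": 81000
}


Comparing each field (in key order):
  name: same
  age: DIFFERENT
  city: same
  department: same
  salary: same
Differences:
  age: 64 -> 30

1 field(s) changed

1 change: age


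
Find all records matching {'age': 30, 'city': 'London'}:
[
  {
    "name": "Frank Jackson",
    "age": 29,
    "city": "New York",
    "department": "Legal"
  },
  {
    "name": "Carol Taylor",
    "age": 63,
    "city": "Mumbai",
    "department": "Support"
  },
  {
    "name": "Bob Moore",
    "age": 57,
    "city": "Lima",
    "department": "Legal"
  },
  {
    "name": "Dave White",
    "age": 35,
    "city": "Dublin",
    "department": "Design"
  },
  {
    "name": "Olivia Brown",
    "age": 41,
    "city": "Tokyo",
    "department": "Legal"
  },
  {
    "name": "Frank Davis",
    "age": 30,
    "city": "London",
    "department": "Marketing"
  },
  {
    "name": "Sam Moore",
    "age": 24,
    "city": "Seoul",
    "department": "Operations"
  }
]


Search criteria: {'age': 30, 'city': 'London'}

Checking 7 records:
  Frank Jackson: {age: 29, city: New York}
  Carol Taylor: {age: 63, city: Mumbai}
  Bob Moore: {age: 57, city: Lima}
  Dave White: {age: 35, city: Dublin}
  Olivia Brown: {age: 41, city: Tokyo}
  Frank Davis: {age: 30, city: London} <-- MATCH
  Sam Moore: {age: 24, city: Seoul}

Matches: ["Frank Davis"]

["Frank Davis"]


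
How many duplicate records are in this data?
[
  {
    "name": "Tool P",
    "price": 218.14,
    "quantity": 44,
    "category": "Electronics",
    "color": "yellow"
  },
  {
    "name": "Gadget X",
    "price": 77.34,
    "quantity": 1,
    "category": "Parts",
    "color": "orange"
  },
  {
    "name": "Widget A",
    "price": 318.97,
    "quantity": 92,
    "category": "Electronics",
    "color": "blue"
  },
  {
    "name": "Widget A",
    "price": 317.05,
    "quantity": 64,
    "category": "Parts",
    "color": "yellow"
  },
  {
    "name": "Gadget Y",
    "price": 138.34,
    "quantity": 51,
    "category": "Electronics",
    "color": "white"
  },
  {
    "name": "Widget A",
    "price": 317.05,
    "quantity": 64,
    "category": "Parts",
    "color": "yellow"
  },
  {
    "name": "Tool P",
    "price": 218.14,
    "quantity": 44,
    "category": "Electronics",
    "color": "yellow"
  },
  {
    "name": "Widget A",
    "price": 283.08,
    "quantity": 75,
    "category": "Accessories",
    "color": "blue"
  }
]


Checking 8 records for duplicates:

  Row 1: Tool P ($218.14, qty 44)
  Row 2: Gadget X ($77.34, qty 1)
  Row 3: Widget A ($318.97, qty 92)
  Row 4: Widget A ($317.05, qty 64)
  Row 5: Gadget Y ($138.34, qty 51)
  Row 6: Widget A ($317.05, qty 64) <-- DUPLICATE
  Row 7: Tool P ($218.14, qty 44) <-- DUPLICATE
  Row 8: Widget A ($283.08, qty 75)

Duplicates found: 2
Unique records: 6

2 duplicates, 6 unique


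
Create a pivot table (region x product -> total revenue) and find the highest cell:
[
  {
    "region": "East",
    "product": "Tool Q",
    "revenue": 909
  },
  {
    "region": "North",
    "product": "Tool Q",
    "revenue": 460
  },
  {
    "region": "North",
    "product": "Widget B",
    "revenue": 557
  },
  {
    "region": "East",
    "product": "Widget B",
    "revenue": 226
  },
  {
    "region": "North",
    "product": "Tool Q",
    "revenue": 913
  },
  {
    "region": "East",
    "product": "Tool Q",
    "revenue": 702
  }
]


Pivot: region (rows) x product (columns) -> total revenue

     Tool Q        Widget B    
East          1611           226  
North         1373           557  

Highest: East / Tool Q = $1611

East / Tool Q = $1611


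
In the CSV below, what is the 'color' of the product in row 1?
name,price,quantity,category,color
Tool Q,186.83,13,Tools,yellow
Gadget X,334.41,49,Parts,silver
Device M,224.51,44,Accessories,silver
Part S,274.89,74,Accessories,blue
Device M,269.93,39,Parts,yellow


Query: Row 1 ('Tool Q'), column 'color'
Value: yellow

yellow


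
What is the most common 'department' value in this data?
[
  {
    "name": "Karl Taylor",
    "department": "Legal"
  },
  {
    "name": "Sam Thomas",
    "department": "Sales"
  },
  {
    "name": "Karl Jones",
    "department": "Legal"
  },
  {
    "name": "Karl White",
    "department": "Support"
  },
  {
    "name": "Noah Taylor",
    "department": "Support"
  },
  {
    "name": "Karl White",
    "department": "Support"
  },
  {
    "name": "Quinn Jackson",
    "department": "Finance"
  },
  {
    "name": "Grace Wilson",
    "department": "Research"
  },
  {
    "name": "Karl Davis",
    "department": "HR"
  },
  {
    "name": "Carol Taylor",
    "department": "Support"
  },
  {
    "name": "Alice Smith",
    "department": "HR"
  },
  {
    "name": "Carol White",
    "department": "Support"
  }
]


Counting 'department' values across 12 records:

  Support: 5 #####
  Legal: 2 ##
  HR: 2 ##
  Sales: 1 #
  Finance: 1 #
  Research: 1 #

Most common: Support (5 times)

Support (5 times)


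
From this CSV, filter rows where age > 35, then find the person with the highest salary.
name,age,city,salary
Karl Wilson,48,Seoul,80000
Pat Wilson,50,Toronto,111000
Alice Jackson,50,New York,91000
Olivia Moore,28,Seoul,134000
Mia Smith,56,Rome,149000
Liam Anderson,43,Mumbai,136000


Filter: age > 35
Sort by: salary (descending)

Filtered records (5):
  Mia Smith, age 56, salary $149000
  Liam Anderson, age 43, salary $136000
  Pat Wilson, age 50, salary $111000
  Alice Jackson, age 50, salary $91000
  Karl Wilson, age 48, salary $80000

Highest salary: Mia Smith ($149000)

Mia Smith


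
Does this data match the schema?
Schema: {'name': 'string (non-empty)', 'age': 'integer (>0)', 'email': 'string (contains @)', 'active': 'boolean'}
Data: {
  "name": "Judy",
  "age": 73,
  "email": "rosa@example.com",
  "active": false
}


Validating each field against schema:
  name: OK (non-empty string)
  age: OK (positive integer)
  email: OK (string with @)
  active: OK (boolean)

Result: VALID

VALID


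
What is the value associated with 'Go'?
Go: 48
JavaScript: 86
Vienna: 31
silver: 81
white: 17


Looking up key 'Go'
Value: 48

48


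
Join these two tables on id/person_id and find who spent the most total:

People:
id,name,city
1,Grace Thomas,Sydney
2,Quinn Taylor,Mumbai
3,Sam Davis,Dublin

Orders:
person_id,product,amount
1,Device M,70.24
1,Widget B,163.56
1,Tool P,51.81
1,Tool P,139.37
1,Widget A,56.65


Join on: people.id = orders.person_id

Joined rows:
  Grace Thomas (Sydney) bought Device M for $70.24
  Grace Thomas (Sydney) bought Widget B for $163.56
  Grace Thomas (Sydney) bought Tool P for $51.81
  Grace Thomas (Sydney) bought Tool P for $139.37
  Grace Thomas (Sydney) bought Widget A for $56.65

Total per person:
  Grace Thomas: $481.63

Top spender: Grace Thomas ($481.63)

Grace Thomas ($481.63)


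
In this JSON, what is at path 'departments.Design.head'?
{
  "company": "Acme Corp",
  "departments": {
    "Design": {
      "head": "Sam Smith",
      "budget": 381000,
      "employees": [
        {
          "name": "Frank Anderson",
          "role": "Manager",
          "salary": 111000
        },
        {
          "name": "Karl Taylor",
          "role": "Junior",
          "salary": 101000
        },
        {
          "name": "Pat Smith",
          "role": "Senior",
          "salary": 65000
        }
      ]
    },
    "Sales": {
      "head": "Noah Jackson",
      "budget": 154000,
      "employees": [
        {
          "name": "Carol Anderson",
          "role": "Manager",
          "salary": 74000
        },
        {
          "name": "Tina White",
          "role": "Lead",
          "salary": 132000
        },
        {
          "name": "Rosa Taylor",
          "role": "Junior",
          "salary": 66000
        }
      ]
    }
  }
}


Path: departments.Design.head

Navigate:
  -> departments
  -> Design
  -> head = 'Sam Smith'

Sam Smith


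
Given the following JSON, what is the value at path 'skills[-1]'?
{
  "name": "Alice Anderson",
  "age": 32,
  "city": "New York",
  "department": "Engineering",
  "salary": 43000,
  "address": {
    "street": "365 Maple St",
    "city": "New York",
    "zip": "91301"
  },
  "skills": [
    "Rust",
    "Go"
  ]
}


Query: skills[-1]
Path: skills -> last element
Value: Go

Go


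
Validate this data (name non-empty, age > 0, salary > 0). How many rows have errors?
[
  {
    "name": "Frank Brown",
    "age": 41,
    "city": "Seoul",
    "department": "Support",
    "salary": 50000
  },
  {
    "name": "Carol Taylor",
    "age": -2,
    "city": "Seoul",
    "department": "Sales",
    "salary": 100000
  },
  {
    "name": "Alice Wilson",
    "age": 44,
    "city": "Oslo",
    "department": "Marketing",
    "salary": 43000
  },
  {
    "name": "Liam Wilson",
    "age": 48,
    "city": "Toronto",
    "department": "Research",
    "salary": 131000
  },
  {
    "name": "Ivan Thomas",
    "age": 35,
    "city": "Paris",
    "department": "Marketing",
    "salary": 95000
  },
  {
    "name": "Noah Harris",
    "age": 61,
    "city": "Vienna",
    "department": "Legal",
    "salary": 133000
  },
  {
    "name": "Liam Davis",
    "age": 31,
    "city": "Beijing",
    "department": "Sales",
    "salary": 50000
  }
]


Validating 7 records:
Rules: name non-empty, age > 0, salary > 0

  Row 1 (Frank Brown): OK
  Row 2 (Carol Taylor): negative age: -2
  Row 3 (Alice Wilson): OK
  Row 4 (Liam Wilson): OK
  Row 5 (Ivan Thomas): OK
  Row 6 (Noah Harris): OK
  Row 7 (Liam Davis): OK

Total errors: 1

1 errors


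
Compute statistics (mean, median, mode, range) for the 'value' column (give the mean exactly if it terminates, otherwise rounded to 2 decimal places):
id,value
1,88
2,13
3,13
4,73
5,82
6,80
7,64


Data: [88, 13, 13, 73, 82, 80, 64]
Count: 7
Sum: 413
Mean: 413/7 = 59
Sorted: [13, 13, 64, 73, 80, 82, 88]
Median: 73.0
Mode: 13 (2 times)
Range: 88 - 13 = 75
Min: 13, Max: 88

mean=59, median=73.0, mode=13, range=75


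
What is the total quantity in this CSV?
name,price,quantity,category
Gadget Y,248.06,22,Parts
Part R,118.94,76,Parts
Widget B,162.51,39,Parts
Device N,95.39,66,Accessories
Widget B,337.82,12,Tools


Computing total quantity:
Values: [22, 76, 39, 66, 12]
Sum = 215

215


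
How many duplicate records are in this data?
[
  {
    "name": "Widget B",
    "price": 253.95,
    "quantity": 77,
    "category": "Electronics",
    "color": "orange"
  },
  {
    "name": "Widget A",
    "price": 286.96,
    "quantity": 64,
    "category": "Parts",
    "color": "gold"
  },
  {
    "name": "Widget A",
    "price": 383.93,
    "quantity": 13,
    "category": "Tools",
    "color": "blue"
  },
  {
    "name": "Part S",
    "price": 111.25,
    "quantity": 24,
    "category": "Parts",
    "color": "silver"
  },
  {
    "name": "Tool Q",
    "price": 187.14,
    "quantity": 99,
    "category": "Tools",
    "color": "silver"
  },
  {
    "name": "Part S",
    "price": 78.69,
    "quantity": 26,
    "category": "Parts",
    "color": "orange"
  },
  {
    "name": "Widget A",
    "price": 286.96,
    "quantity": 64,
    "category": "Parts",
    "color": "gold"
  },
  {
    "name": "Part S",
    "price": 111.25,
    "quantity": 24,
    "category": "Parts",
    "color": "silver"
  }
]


Checking 8 records for duplicates:

  Row 1: Widget B ($253.95, qty 77)
  Row 2: Widget A ($286.96, qty 64)
  Row 3: Widget A ($383.93, qty 13)
  Row 4: Part S ($111.25, qty 24)
  Row 5: Tool Q ($187.14, qty 99)
  Row 6: Part S ($78.69, qty 26)
  Row 7: Widget A ($286.96, qty 64) <-- DUPLICATE
  Row 8: Part S ($111.25, qty 24) <-- DUPLICATE

Duplicates found: 2
Unique records: 6

2 duplicates, 6 unique


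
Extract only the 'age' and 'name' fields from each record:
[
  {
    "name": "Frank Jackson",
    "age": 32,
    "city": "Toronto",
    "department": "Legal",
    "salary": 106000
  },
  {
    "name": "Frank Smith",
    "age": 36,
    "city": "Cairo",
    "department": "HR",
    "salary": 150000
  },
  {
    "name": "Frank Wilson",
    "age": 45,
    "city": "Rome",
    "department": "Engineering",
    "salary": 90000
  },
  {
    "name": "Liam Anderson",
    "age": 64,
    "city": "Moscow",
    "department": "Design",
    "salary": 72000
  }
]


Original: 4 records with fields: name, age, city, department, salary
Keep: ['age', 'name']
Drop: ['city', 'department', 'salary']
Result: 4 records, 2 fields each

[
  {
    "age": 32,
    "name": "Frank Jackson"
  },
  {
    "age": 36,
    "name": "Frank Smith"
  },
  {
    "age": 45,
    "name": "Frank Wilson"
  },
  {
    "age": 64,
    "name": "Liam Anderson"
  }
]


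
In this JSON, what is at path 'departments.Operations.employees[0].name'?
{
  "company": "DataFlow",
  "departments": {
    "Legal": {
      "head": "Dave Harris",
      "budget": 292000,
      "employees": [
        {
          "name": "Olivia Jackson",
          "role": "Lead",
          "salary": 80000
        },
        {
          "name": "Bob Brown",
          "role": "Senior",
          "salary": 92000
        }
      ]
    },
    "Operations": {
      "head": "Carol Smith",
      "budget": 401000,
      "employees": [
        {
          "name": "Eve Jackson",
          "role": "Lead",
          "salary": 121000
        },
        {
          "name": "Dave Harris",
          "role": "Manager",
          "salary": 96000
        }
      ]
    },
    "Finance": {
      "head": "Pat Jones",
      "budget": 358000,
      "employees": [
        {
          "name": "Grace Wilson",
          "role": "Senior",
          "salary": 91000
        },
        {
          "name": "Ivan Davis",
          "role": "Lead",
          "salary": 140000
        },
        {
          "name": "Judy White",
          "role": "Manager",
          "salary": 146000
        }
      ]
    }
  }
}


Path: departments.Operations.employees[0].name

Navigate:
  -> departments
  -> Operations
  -> employees[0].name = 'Eve Jackson'

Eve Jackson


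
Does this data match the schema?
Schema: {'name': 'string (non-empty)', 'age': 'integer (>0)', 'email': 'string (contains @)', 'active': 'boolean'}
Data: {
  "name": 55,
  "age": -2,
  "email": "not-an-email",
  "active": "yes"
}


Validating each field against schema:
  name: FAIL (55 is not a string)
  age: FAIL (-2 is not > 0)
  email: FAIL ("not-an-email" does not contain @)
  active: FAIL ("yes" is not a boolean)

Result: INVALID (4 errors: name, age, email, active)

INVALID (4 errors: name, age, email, active)


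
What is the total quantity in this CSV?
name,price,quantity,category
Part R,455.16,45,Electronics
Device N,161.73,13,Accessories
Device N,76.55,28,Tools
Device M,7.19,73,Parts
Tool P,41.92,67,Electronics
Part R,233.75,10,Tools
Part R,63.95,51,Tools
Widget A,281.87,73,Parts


Computing total quantity:
Values: [45, 13, 28, 73, 67, 10, 51, 73]
Sum = 360

360


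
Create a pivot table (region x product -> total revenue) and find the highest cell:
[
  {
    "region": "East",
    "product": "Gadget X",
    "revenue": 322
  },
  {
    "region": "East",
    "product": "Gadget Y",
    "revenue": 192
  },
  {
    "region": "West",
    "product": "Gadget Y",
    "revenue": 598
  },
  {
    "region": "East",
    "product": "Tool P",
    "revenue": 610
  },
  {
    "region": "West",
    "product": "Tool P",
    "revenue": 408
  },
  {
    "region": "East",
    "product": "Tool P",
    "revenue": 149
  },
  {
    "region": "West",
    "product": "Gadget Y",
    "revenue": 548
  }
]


Pivot: region (rows) x product (columns) -> total revenue

     Gadget X      Gadget Y      Tool P      
East           322           192           759  
West             0          1146           408  

Highest: West / Gadget Y = $1146

West / Gadget Y = $1146


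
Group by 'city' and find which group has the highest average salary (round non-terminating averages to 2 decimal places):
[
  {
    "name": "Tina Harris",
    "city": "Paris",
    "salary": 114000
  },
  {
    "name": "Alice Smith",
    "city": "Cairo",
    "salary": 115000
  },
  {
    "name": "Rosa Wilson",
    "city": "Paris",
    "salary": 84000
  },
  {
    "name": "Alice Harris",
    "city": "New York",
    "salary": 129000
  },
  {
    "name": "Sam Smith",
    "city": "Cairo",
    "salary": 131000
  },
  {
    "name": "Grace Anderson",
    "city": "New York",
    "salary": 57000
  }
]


Group by: city

Groups:
  Cairo: 2 people, avg salary = 246000/2 = $123000
  New York: 2 people, avg salary = 186000/2 = $93000
  Paris: 2 people, avg salary = 198000/2 = $99000

Highest average salary: Cairo ($123000)

Cairo ($123000)


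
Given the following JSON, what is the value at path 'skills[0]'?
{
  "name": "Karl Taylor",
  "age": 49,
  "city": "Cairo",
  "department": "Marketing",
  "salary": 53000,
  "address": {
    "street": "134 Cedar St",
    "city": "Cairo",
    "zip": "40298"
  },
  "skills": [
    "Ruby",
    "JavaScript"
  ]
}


Query: skills[0]
Path: skills -> first element
Value: Ruby

Ruby


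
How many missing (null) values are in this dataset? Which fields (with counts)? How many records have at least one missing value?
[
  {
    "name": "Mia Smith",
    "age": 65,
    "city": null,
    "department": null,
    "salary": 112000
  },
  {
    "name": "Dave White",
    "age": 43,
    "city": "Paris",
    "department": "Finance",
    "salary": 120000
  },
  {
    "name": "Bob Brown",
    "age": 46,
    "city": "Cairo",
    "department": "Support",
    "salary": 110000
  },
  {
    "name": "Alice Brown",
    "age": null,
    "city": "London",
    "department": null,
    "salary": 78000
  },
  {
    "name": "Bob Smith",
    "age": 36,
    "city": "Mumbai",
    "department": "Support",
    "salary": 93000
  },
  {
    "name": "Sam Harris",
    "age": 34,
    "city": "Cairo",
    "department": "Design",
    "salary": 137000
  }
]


Checking for missing (null) values in 6 records:

  Mia Smith: city, department
  Dave White: complete
  Bob Brown: complete
  Alice Brown: age, department
  Bob Smith: complete
  Sam Harris: complete

Per field:
  name: 0 missing
  age: 1 missing
  city: 1 missing
  department: 2 missing
  salary: 0 missing

Total missing values: 4
Records with any missing: 2

4 missing values (age: 1, city: 1, department: 2); 2 incomplete records


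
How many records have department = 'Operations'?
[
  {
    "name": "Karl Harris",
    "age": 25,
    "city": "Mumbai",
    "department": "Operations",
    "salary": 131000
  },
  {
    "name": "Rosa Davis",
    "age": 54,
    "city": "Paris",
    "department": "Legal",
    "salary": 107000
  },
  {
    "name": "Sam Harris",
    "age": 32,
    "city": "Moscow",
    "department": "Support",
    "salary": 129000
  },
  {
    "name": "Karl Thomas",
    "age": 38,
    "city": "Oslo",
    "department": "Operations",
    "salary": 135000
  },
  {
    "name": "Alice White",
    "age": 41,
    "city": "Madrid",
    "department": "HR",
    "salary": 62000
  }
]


Data: 5 records
Condition: department = 'Operations'

Checking each record:
  Karl Harris: Operations MATCH
  Rosa Davis: Legal
  Sam Harris: Support
  Karl Thomas: Operations MATCH
  Alice White: HR

Count: 2

2


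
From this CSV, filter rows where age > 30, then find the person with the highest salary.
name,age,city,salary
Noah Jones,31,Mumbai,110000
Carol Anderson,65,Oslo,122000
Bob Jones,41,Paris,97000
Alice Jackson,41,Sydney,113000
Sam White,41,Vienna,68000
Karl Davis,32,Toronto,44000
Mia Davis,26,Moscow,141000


Filter: age > 30
Sort by: salary (descending)

Filtered records (6):
  Carol Anderson, age 65, salary $122000
  Alice Jackson, age 41, salary $113000
  Noah Jones, age 31, salary $110000
  Bob Jones, age 41, salary $97000
  Sam White, age 41, salary $68000
  Karl Davis, age 32, salary $44000

Highest salary: Carol Anderson ($122000)

Carol Anderson


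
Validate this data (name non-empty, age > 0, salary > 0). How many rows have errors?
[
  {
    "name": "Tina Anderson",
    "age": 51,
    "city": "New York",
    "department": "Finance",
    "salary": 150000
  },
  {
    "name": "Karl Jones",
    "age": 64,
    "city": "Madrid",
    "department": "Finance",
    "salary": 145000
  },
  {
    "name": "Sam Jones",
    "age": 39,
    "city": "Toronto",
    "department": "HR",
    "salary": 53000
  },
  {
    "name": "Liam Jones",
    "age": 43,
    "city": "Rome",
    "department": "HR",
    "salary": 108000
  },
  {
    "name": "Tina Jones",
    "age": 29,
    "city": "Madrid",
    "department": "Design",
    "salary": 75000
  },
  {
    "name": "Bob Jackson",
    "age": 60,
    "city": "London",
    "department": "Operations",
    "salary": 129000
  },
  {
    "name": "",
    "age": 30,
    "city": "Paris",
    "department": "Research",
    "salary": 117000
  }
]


Validating 7 records:
Rules: name non-empty, age > 0, salary > 0

  Row 1 (Tina Anderson): OK
  Row 2 (Karl Jones): OK
  Row 3 (Sam Jones): OK
  Row 4 (Liam Jones): OK
  Row 5 (Tina Jones): OK
  Row 6 (Bob Jackson): OK
  Row 7 (???): empty name

Total errors: 1

1 errors


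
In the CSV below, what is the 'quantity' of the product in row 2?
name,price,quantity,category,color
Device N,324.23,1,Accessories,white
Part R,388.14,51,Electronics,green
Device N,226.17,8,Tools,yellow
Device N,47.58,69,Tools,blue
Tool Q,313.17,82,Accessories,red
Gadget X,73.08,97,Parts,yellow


Query: Row 2 ('Part R'), column 'quantity'
Value: 51

51


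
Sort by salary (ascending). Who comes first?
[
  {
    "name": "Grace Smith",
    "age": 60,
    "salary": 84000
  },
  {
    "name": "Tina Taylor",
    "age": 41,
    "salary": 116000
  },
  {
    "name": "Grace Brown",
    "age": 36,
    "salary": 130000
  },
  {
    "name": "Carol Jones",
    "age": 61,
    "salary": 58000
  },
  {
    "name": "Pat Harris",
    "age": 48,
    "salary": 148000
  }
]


Sort by: salary (ascending)

Sorted order:
  1. Carol Jones (salary = 58000)
  2. Grace Smith (salary = 84000)
  3. Tina Taylor (salary = 116000)
  4. Grace Brown (salary = 130000)
  5. Pat Harris (salary = 148000)

First: Carol Jones

Carol Jones


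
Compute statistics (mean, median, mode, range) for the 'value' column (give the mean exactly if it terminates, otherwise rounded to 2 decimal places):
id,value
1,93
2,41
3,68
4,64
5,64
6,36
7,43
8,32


Data: [93, 41, 68, 64, 64, 36, 43, 32]
Count: 8
Sum: 441
Mean: 441/8 = 55.125
Sorted: [32, 36, 41, 43, 64, 64, 68, 93]
Median: 53.5
Mode: 64 (2 times)
Range: 93 - 32 = 61
Min: 32, Max: 93

mean=55.125, median=53.5, mode=64, range=61


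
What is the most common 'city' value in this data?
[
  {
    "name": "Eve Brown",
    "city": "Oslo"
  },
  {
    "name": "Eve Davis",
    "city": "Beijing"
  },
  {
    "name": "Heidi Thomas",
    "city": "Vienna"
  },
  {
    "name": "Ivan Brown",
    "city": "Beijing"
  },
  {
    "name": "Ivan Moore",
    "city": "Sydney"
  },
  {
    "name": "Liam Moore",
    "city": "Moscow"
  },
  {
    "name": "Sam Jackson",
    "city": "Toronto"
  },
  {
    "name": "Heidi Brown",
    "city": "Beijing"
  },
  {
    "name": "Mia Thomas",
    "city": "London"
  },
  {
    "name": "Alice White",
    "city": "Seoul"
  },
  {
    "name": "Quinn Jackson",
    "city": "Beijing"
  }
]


Counting 'city' values across 11 records:

  Beijing: 4 ####
  Oslo: 1 #
  Vienna: 1 #
  Sydney: 1 #
  Moscow: 1 #
  Toronto: 1 #
  London: 1 #
  Seoul: 1 #

Most common: Beijing (4 times)

Beijing (4 times)


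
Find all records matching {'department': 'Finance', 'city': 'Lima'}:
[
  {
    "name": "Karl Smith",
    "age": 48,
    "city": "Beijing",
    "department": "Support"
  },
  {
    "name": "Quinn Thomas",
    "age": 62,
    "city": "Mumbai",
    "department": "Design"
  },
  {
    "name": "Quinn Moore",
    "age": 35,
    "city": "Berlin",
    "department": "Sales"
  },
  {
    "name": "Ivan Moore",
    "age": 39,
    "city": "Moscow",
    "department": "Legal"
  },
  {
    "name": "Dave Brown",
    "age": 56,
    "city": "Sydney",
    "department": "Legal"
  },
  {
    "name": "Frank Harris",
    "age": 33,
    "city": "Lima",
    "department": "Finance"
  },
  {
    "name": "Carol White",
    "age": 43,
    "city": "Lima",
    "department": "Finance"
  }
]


Search criteria: {'department': 'Finance', 'city': 'Lima'}

Checking 7 records:
  Karl Smith: {department: Support, city: Beijing}
  Quinn Thomas: {department: Design, city: Mumbai}
  Quinn Moore: {department: Sales, city: Berlin}
  Ivan Moore: {department: Legal, city: Moscow}
  Dave Brown: {department: Legal, city: Sydney}
  Frank Harris: {department: Finance, city: Lima} <-- MATCH
  Carol White: {department: Finance, city: Lima} <-- MATCH

Matches: ["Frank Harris", "Carol White"]

["Frank Harris", "Carol White"]


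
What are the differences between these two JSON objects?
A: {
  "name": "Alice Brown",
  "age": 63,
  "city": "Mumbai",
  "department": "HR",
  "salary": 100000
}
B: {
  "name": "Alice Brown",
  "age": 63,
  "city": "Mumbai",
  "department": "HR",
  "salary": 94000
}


Comparing each field (in key order):
  name: same
  age: same
  city: same
  department: same
  salary: DIFFERENT
Differences:
  salary: 100000 -> 94000

1 field(s) changed

1 change: salary


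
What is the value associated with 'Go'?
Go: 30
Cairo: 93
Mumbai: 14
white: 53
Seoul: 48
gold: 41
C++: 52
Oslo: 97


Looking up key 'Go'
Value: 30

30


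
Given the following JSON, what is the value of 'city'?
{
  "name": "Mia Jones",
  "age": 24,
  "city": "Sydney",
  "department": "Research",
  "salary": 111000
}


Looking up field 'city'
Value: Sydney

Sydney


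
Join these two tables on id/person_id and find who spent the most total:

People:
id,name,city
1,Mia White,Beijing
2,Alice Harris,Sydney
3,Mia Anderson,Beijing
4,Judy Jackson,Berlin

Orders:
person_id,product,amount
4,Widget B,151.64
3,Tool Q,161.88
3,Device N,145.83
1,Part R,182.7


Join on: people.id = orders.person_id

Joined rows:
  Judy Jackson (Berlin) bought Widget B for $151.64
  Mia Anderson (Beijing) bought Tool Q for $161.88
  Mia Anderson (Beijing) bought Device N for $145.83
  Mia White (Beijing) bought Part R for $182.7

Total per person:
  Mia Anderson: $307.71
  Mia White: $182.70
  Judy Jackson: $151.64

Top spender: Mia Anderson ($307.71)

Mia Anderson ($307.71)


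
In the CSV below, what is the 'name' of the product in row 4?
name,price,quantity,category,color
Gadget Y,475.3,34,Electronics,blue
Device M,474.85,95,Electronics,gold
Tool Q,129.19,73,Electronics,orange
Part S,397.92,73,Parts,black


Query: Row 4 ('Part S'), column 'name'
Value: Part S

Part S


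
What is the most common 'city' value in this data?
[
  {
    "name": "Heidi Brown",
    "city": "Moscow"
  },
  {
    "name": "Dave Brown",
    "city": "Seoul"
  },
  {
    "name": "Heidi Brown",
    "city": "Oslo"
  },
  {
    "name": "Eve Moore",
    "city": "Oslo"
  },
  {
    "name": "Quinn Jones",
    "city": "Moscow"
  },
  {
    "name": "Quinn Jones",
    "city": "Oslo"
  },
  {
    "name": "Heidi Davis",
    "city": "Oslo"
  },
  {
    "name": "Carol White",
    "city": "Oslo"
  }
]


Counting 'city' values across 8 records:

  Oslo: 5 #####
  Moscow: 2 ##
  Seoul: 1 #

Most common: Oslo (5 times)

Oslo (5 times)
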